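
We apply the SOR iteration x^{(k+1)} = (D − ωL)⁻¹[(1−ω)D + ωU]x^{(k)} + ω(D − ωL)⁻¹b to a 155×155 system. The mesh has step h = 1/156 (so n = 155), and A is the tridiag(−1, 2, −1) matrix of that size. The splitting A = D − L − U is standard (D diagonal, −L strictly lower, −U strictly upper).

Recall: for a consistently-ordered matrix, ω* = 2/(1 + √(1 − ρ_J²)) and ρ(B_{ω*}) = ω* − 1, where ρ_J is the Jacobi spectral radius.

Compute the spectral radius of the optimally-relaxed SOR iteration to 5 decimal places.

ρ_SOR = 0.96052

B_J for the 155×155 system has eigenvalues cos(kπ/156); ρ_J = cos(π/156) = 0.99980.
√(1 − cos²(π/156)) = sin(π/156) ≈ 0.020137.
So ω* = 2/1.020137 = 1.96052 (Young).
ρ_SOR = ω* − 1 ≈ 0.96052.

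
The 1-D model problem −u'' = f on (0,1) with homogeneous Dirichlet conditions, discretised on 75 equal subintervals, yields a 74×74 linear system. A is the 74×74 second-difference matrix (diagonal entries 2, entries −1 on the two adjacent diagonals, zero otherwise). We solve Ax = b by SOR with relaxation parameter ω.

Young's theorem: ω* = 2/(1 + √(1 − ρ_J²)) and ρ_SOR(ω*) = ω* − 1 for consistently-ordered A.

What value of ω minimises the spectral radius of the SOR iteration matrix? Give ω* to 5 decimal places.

[ρ_J] n=74: ρ(B_J) = cos(π/(n+1)) = cos(π/75) = 0.99912.
√(1 − cos²(π/75)) = sin(π/75) ≈ 0.041876.
So ω* = 2/1.041876 = 1.91961 (Young).
and ρ(B_{ω*}) = 1.91961 − 1 = 0.91961.

ω* = 1.91961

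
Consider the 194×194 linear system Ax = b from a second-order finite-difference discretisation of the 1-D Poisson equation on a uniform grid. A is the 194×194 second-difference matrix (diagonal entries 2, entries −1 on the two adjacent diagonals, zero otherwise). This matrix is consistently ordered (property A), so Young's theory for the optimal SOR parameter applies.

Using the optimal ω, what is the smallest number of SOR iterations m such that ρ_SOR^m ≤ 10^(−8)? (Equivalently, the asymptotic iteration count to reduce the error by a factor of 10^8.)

m = 572

B_J for the 194×194 system has eigenvalues cos(kπ/195); ρ_J = cos(π/195) = 0.9998702.
√(1−ρ_J²) simplifies to sin(π/195) = 0.0161100.
So ω* = 2/1.0161100 = 1.9682908 (Young).
ρ(B_{ω*}) = ω*−1 = 0.9682908
Need (0.9682908)^m ≤ 10^(−8): m ≥ 8·ln10/|ln 0.9682908| = 18.4207/0.0322228 = 571.667 ⇒ m = 572.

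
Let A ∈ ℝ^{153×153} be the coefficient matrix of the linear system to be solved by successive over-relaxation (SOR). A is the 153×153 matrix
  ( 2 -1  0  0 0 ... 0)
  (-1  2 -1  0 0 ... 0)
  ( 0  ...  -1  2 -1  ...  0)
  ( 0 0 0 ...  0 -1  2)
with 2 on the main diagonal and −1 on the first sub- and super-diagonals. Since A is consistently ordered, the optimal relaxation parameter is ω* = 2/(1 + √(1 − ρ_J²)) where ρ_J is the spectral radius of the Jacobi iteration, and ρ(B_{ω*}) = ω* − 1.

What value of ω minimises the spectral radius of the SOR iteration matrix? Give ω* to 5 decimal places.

n=153: λ(B_J) = 1 − λ(A)/2 = cos(kπ/154); k=1 gives ρ_J = 0.99979.
√(1−ρ_J²) simplifies to sin(π/154) = 0.020399.
ω* = 2/(1+0.020399) = 1.96002
[ρ_SOR] ω* − 1 = 0.96002.

ω* = 1.96002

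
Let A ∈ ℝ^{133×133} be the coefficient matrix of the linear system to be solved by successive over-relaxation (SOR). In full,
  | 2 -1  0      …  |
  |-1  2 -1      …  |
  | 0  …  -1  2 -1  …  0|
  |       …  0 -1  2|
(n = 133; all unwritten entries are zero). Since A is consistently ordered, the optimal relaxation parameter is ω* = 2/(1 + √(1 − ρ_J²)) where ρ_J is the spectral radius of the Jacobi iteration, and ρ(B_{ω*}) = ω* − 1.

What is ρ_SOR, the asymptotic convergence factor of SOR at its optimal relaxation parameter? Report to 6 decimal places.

ρ_SOR = 0.954189

spectrum of D⁻¹(L+U) = {cos(kπ/134) : 1≤k≤133}; ρ_J = cos(π/134) = 0.999725.
root = sin(π/134) = 0.0234426  (since 1−cos² = sin²).
So ω* = 2/1.0234426 = 1.954189 (Young).
ρ(B_{ω*}) = ω*−1 = 0.954189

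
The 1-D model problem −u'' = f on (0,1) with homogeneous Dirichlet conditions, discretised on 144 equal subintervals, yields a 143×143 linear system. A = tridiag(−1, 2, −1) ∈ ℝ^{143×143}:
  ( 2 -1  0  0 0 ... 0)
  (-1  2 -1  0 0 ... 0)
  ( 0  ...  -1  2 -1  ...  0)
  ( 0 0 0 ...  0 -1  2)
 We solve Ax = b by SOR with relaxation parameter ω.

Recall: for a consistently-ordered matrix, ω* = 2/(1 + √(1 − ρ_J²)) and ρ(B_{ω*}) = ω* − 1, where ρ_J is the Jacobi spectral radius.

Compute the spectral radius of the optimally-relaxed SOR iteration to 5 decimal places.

spectrum of D⁻¹(L+U) = {cos(kπ/144) : 1≤k≤143}; ρ_J = cos(π/144) = 0.99976.
√(1 − cos²(π/144)) = sin(π/144) ≈ 0.021815.
Young: ω* = 2/(1+√(1−ρ_J²)) = 2/(1+0.021815) = 2/1.021815 = 1.95730.
and ρ(B_{ω*}) = 1.95730 − 1 = 0.95730.

ρ_SOR = 0.95730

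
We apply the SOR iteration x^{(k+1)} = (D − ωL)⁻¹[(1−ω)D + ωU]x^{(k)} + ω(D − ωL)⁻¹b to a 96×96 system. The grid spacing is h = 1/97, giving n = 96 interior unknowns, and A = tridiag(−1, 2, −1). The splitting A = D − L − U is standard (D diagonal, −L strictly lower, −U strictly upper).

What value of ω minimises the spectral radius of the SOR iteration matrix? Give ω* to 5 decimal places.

ω* = 1.93727

spectrum of D⁻¹(L+U) = {cos(kπ/97) : 1≤k≤96}; ρ_J = cos(π/97) = 0.99948.
√(1 − cos²(π/97)) = sin(π/97) ≈ 0.032382.
ω* = 2/(1+0.032382) = 1.93727
Hence ρ(B_{ω*}) = 1.93727 − 1 = 0.93727.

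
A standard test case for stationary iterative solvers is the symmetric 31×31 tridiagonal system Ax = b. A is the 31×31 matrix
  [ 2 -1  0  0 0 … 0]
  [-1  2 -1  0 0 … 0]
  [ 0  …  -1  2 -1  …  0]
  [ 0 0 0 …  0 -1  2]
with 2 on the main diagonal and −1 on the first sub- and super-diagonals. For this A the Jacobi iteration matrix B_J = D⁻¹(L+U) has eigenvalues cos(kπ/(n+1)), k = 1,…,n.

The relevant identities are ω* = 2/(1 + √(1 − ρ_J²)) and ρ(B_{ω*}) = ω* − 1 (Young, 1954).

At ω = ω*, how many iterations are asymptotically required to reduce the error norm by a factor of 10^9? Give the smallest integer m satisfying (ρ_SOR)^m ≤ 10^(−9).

spectrum of D⁻¹(L+U) = {cos(kπ/32) : 1≤k≤31}; ρ_J = cos(π/32) = 0.9951847.
√(1−ρ_J²) = |sin(π/32)| = 0.0980171
ω* = 2/(1 + 0.0980171) = 2/1.0980171 = 1.8214653.
ρ_SOR = ω* − 1 = 1.8214653 − 1 = 0.8214653.
9·ln10 = 20.7233; −ln(0.8214653) = 0.196666; m = ⌈20.7233/0.196666⌉ = ⌈105.373⌉ = 106.

m = 106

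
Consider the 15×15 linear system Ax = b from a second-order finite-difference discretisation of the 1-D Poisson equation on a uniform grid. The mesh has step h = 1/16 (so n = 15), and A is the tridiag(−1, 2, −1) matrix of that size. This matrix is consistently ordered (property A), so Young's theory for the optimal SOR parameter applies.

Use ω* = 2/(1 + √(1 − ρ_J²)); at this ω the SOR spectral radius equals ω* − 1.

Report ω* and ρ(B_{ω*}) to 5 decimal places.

With n=15, ρ(Jacobi) = cos(π/16) = 0.98079.
root = sin(π/16) = 0.195090  (since 1−cos² = sin²).
[ω*] 2 ÷ (1 + 0.195090) = 2 ÷ 1.195090 = 1.67351.
and ρ(B_{ω*}) = 1.67351 − 1 = 0.67351.

ω* = 1.67351, ρ_SOR = 0.67351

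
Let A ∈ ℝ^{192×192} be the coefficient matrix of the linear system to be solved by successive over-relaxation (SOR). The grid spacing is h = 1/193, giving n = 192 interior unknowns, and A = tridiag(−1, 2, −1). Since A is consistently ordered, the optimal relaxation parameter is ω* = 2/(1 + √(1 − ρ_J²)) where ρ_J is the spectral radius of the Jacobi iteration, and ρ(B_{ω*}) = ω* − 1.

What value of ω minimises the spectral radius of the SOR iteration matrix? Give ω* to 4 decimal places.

ω* = 1.9680

[ρ_J] n=192: ρ(B_J) = cos(π/(n+1)) = cos(π/193) = 0.9999.
√(1 − cos²(π/193)) = sin(π/193) ≈ 0.01628.
ω* = 2/(1+0.01628) = 1.9680
ρ_SOR = ω* − 1 ≈ 0.9680.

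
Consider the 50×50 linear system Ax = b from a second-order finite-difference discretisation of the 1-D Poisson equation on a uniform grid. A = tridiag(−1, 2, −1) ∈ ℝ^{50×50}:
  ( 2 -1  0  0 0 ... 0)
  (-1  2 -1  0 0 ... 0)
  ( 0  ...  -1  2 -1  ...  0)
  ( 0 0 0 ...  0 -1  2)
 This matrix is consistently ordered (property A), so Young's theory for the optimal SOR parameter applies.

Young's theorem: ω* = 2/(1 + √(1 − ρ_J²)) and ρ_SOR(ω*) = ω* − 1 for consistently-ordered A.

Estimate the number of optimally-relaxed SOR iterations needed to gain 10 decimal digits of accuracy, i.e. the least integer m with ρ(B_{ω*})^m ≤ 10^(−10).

n=50: λ(B_J) = 1 − λ(A)/2 = cos(kπ/51); k=1 gives ρ_J = 0.9981033.
√(1−ρ_J²) = |sin(π/51)| = 0.0615609
[ω*] 2 ÷ (1 + 0.0615609) = 2 ÷ 1.0615609 = 1.8840181.
At ω = 1.8840181 every |λ(B_ω)| = ω−1, so ρ_SOR = 0.8840181.
Need (0.8840181)^m ≤ 10^(−10): m ≥ 10·ln10/|ln 0.8840181| = 23.0259/0.123278 = 186.780 ⇒ m = 187.

m = 187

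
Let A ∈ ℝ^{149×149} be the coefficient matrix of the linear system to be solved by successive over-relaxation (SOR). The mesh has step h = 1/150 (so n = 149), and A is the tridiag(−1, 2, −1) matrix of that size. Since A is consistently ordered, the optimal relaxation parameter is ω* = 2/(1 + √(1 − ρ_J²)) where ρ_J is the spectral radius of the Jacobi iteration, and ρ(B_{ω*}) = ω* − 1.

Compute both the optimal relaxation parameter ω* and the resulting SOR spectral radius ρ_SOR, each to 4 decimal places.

ω* = 1.9590, ρ_SOR = 0.9590

spectrum of D⁻¹(L+U) = {cos(kπ/150) : 1≤k≤149}; ρ_J = cos(π/150) = 0.9998.
√(1−ρ_J²) = |sin(π/150)| = 0.02094
So ω* = 2/1.02094 = 1.9590 (Young).
and ρ(B_{ω*}) = 1.9590 − 1 = 0.9590.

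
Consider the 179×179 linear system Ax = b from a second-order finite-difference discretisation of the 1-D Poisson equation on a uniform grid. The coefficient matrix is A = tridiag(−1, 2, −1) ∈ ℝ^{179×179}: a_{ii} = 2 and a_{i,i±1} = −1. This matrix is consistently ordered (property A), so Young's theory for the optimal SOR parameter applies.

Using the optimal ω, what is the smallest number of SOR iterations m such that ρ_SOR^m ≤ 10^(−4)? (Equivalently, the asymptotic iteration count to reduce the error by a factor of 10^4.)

m = 264

½·tridiag(1,0,1) at n=179: λ_k = cos(kπ/180); max |λ| at k=1 ⇒ ρ_J = cos(π/180) ≈ 0.9998477.
√(1 − cos²(π/180)) = sin(π/180) ≈ 0.0174524.
ω* = 2/(1+0.0174524) = 1.9656939
ρ(B_{ω*}) = ω*−1 = 0.9656939
ρ_SOR^m ≤ 10^(−4) ⇔ m ≥ 4·ln10/(−ln 0.9656939) = 9.21034/0.0349084 = 263.843; m = ⌈263.843⌉ = 264.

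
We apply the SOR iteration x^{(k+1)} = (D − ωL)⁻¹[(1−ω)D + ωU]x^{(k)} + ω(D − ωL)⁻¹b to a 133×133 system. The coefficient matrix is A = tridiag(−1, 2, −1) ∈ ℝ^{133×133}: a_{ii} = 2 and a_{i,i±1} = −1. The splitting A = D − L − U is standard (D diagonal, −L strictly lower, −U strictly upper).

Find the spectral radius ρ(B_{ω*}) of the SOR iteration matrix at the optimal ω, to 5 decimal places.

ρ_J = max_k |cos(kπ/134)| = cos(π/134) = 0.99973
√(1−ρ_J²) simplifies to sin(π/134) = 0.023443.
ω* = 2/(1 + 0.023443) = 2/1.023443 = 1.95419.
ρ_SOR = ω* − 1 ≈ 0.95419.

ρ_SOR = 0.95419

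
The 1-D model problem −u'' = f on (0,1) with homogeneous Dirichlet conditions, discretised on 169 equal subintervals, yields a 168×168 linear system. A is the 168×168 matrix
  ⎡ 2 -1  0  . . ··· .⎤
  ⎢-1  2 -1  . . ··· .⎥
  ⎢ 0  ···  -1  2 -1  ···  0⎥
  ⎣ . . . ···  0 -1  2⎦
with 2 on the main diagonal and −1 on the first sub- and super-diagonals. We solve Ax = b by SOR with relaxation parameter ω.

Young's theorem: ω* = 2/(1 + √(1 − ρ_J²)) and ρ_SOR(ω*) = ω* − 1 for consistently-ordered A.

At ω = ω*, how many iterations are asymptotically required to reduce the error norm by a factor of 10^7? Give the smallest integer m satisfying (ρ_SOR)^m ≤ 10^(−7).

ρ_J = max_k |cos(kπ/169)| = cos(π/169) = 0.9998272
√(1 − cos²(π/169)) = sin(π/169) ≈ 0.0185882.
Then 2/(1+√(1−ρ_J²)) = 2/(1+0.0185882); ω* = 2/1.0185882 = 1.9635020.
and ρ(B_{ω*}) = 1.9635020 − 1 = 0.9635020.
Need (0.9635020)^m ≤ 10^(−7): m ≥ 7·ln10/|ln 0.9635020| = 16.1181/0.0371807 = 433.507 ⇒ m = 434.

m = 434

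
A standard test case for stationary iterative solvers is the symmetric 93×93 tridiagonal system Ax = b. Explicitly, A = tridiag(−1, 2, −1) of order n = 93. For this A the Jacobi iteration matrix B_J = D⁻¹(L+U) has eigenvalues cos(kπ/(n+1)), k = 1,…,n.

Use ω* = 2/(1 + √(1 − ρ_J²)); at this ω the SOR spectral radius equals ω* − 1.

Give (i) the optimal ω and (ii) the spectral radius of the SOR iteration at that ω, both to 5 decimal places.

ω* = 1.93533, ρ_SOR = 0.93533

ρ_J = max_k |cos(kπ/94)| = cos(π/94) = 0.99944
√(1−ρ_J²) simplifies to sin(π/94) = 0.033415.
ω* = 2 / (1 + 0.033415) = 2 / 1.033415 ≈ 1.93533.
ρ_SOR = ω* − 1 = 1.93533 − 1 = 0.93533.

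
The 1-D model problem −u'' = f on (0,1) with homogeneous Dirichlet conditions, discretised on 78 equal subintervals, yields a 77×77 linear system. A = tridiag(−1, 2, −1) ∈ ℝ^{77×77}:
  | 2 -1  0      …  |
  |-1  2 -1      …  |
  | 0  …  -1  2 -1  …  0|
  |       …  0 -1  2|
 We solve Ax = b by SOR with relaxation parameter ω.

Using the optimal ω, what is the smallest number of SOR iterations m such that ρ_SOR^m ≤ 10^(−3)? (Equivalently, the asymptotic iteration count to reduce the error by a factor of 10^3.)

With n=77, ρ(Jacobi) = cos(π/78) = 0.9991890.
√(1−ρ_J²) simplifies to sin(π/78) = 0.0402659.
ω* = 2/(1+0.0402659) = 1.9225854
At ω = 1.9225854 every |λ(B_ω)| = ω−1, so ρ_SOR = 0.9225854.
For 3 digits: m = 3·ln10 / (−ln 0.9225854) = 6.90776/0.0805753 = 85.730; round up → m = 86.

m = 86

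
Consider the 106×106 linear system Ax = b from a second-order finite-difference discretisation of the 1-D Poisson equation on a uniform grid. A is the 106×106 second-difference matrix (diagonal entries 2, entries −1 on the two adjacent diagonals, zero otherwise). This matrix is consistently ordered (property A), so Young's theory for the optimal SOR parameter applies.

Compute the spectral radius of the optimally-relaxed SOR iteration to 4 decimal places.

spectrum of D⁻¹(L+U) = {cos(kπ/107) : 1≤k≤106}; ρ_J = cos(π/107) = 0.9996.
√(1 − cos²(π/107)) = sin(π/107) ≈ 0.02936.
So ω* = 2/1.02936 = 1.9430 (Young).
Hence ρ(B_{ω*}) = 1.9430 − 1 = 0.9430.

ρ_SOR = 0.9430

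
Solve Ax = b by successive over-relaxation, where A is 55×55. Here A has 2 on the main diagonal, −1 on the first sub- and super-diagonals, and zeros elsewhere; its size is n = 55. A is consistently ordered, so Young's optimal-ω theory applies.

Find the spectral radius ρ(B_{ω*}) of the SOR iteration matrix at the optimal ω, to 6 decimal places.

ρ_SOR = 0.893813

n=55: λ(B_J) = 1 − λ(A)/2 = cos(kπ/56); k=1 gives ρ_J = 0.998427.
√(1−ρ_J²) = |sin(π/56)| = 0.0560704
ω* = 2/(1 + 0.0560704) = 2/1.0560704 = 1.893813.
ρ_SOR = ω* − 1 ≈ 0.893813.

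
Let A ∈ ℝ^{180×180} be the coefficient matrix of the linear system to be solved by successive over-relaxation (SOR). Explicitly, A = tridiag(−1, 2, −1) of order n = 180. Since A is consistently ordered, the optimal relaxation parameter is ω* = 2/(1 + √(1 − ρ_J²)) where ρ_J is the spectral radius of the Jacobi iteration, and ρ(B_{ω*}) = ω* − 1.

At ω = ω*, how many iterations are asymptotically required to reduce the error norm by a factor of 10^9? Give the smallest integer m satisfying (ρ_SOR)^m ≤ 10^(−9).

m = 597

n=180: λ(B_J) = 1 − λ(A)/2 = cos(kπ/181); k=1 gives ρ_J = 0.9998494.
√(1−ρ_J²) = |sin(π/181)| = 0.0173560
Young: ω* = 2/(1+√(1−ρ_J²)) = 2/(1+0.0173560) = 2/1.0173560 = 1.9658802.
and ρ(B_{ω*}) = 1.9658802 − 1 = 0.9658802.
Need (0.9658802)^m ≤ 10^(−9): m ≥ 9·ln10/|ln 0.9658802| = 20.7233/0.0347155 = 596.947 ⇒ m = 597.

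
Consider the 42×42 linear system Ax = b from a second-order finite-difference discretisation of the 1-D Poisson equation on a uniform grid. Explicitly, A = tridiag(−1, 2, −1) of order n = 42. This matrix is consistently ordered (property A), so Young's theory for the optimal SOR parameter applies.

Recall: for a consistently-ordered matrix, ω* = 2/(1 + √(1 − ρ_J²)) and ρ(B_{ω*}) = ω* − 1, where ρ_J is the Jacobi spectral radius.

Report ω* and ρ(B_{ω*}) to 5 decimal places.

B_J for the 42×42 system has eigenvalues cos(kπ/43); ρ_J = cos(π/43) = 0.99733.
√(1 − cos²(π/43)) = sin(π/43) ≈ 0.072995.
Then 2/(1+√(1−ρ_J²)) = 2/(1+0.072995); ω* = 2/1.072995 = 1.86394.
At ω = 1.86394 every |λ(B_ω)| = ω−1, so ρ_SOR = 0.86394.

ω* = 1.86394, ρ_SOR = 0.86394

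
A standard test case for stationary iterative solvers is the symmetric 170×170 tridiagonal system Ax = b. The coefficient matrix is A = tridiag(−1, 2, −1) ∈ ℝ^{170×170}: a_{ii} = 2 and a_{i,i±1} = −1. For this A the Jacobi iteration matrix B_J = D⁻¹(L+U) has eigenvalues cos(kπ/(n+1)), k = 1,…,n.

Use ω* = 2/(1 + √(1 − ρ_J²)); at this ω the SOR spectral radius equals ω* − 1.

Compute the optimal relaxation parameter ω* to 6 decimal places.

spectrum of D⁻¹(L+U) = {cos(kπ/171) : 1≤k≤170}; ρ_J = cos(π/171) = 0.999831.
√(1−ρ_J²) = |sin(π/171)| = 0.0183709
Then 2/(1+√(1−ρ_J²)) = 2/(1+0.0183709); ω* = 2/1.0183709 = 1.963921.
At ω = 1.963921 every |λ(B_ω)| = ω−1, so ρ_SOR = 0.963921.

ω* = 1.963921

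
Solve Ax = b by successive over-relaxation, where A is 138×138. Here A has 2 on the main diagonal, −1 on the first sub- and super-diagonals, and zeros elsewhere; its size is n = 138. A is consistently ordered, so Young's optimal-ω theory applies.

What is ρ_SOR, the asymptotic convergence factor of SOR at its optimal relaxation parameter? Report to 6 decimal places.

ρ_J = max_k |cos(kπ/139)| = cos(π/139) = 0.999745
√(1−ρ_J²) = |sin(π/139)| = 0.0225995
ω* = 2/(1+0.0225995) = 1.955800
and ρ(B_{ω*}) = 1.955800 − 1 = 0.955800.

ρ_SOR = 0.955800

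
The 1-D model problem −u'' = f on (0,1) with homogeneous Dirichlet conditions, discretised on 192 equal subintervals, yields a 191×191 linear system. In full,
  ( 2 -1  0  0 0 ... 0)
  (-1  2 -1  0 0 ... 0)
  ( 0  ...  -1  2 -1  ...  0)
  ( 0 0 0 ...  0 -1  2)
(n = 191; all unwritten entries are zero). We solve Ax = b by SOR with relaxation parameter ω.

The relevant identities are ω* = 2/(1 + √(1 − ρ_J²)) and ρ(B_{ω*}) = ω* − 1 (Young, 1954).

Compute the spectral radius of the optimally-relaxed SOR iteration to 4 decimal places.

spectrum of D⁻¹(L+U) = {cos(kπ/192) : 1≤k≤191}; ρ_J = cos(π/192) = 0.9999.
1 − cos²(π/192) = sin²(π/192) ⇒ √(1−ρ_J²) = sin(π/192) = 0.01636.
[ω*] 2 ÷ (1 + 0.01636) = 2 ÷ 1.01636 = 1.9678.
Hence ρ(B_{ω*}) = 1.9678 − 1 = 0.9678.

ρ_SOR = 0.9678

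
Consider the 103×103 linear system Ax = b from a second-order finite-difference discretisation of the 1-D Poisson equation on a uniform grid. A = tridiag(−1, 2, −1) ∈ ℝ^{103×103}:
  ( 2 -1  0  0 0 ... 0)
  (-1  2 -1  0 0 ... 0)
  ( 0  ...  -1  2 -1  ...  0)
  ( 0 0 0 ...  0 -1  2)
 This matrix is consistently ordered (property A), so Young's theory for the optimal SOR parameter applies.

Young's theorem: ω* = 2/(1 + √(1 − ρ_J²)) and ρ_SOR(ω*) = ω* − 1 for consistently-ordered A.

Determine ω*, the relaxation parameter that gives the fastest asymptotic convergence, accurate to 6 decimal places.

B_J for the 103×103 system has eigenvalues cos(kπ/104); ρ_J = cos(π/104) = 0.999544.
root = sin(π/104) = 0.0302030  (since 1−cos² = sin²).
So ω* = 2/1.0302030 = 1.941365 (Young).
[ρ_SOR] ω* − 1 = 0.941365.

ω* = 1.941365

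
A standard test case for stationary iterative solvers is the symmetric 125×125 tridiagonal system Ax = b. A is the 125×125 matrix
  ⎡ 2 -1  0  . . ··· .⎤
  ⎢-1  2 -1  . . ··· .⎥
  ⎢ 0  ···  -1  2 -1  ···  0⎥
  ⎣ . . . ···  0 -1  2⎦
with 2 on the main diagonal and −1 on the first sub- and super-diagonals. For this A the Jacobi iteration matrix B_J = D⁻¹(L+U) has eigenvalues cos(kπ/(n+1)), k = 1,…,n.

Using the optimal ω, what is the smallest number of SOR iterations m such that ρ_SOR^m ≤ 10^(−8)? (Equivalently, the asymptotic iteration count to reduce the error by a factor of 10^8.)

m = 370

n=125: λ(B_J) = 1 − λ(A)/2 = cos(kπ/126); k=1 gives ρ_J = 0.9996892.
1 − cos²(π/126) = sin²(π/126) ⇒ √(1−ρ_J²) = sin(π/126) = 0.0249307.
So ω* = 2/1.0249307 = 1.9513514 (Young).
Hence ρ(B_{ω*}) = 1.9513514 − 1 = 0.9513514.
(0.9513514)^m ≤ 10^{−8}  ⇒  m·ln(0.9513514) ≤ −8·ln10  ⇒  m ≥ 369.361  ⇒  m = 370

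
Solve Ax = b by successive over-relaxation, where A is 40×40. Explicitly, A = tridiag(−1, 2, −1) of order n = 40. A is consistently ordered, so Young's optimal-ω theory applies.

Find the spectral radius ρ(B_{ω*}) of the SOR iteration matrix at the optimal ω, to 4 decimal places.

ρ_SOR = 0.8578

B_J for the 40×40 system has eigenvalues cos(kπ/41); ρ_J = cos(π/41) = 0.9971.
√(1−ρ_J²) = |sin(π/41)| = 0.07655
[ω*] 2 ÷ (1 + 0.07655) = 2 ÷ 1.07655 = 1.8578.
ρ_SOR = ω* − 1 = 1.8578 − 1 = 0.8578.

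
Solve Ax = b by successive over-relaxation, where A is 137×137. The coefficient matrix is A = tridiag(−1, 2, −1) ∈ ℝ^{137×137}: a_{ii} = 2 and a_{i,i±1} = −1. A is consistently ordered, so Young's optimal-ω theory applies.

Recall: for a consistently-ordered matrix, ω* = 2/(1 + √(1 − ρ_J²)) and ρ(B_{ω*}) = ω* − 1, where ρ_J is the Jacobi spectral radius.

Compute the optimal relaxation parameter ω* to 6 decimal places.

ω* = 1.955487

With n=137, ρ(Jacobi) = cos(π/138) = 0.999741.
root = sin(π/138) = 0.0227632  (since 1−cos² = sin²).
ω* = 2 / (1 + 0.0227632) = 2 / 1.0227632 ≈ 1.955487.
and ρ(B_{ω*}) = 1.955487 − 1 = 0.955487.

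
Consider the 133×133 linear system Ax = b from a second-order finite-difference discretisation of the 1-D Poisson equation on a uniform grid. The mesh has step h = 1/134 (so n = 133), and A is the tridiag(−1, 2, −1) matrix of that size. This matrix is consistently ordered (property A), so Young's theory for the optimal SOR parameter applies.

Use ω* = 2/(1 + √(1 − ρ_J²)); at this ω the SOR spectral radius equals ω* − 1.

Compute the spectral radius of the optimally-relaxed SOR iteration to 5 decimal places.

ρ_SOR = 0.95419

With n=133, ρ(Jacobi) = cos(π/134) = 0.99973.
1 − cos²(π/134) = sin²(π/134) ⇒ √(1−ρ_J²) = sin(π/134) = 0.023443.
ω* = 2/(1+0.023443) = 1.95419
Hence ρ(B_{ω*}) = 1.95419 − 1 = 0.95419.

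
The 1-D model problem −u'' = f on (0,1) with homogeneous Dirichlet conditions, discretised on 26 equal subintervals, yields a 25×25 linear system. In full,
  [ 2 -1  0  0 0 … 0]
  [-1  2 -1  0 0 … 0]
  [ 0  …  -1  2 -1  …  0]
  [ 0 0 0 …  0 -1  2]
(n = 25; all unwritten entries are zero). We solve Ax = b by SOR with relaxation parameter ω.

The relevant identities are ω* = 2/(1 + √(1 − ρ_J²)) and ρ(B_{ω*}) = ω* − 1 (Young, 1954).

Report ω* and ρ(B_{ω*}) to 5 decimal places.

spectrum of D⁻¹(L+U) = {cos(kπ/26) : 1≤k≤25}; ρ_J = cos(π/26) = 0.99271.
√(1−ρ_J²) simplifies to sin(π/26) = 0.120537.
Then 2/(1+√(1−ρ_J²)) = 2/(1+0.120537); ω* = 2/1.120537 = 1.78486.
Hence ρ(B_{ω*}) = 1.78486 − 1 = 0.78486.

ω* = 1.78486, ρ_SOR = 0.78486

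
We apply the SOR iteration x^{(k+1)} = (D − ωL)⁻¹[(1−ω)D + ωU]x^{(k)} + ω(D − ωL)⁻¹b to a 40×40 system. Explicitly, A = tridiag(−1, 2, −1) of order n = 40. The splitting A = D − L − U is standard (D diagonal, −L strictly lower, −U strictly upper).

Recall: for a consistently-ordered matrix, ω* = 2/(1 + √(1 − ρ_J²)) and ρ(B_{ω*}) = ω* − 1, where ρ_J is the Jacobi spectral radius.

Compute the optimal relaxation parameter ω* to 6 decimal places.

ω* = 1.857788

B_J for the 40×40 system has eigenvalues cos(kπ/41); ρ_J = cos(π/41) = 0.997066.
1 − cos²(π/41) = sin²(π/41) ⇒ √(1−ρ_J²) = sin(π/41) = 0.0765493.
[ω*] 2 ÷ (1 + 0.0765493) = 2 ÷ 1.0765493 = 1.857788.
At ω = 1.857788 every |λ(B_ω)| = ω−1, so ρ_SOR = 0.857788.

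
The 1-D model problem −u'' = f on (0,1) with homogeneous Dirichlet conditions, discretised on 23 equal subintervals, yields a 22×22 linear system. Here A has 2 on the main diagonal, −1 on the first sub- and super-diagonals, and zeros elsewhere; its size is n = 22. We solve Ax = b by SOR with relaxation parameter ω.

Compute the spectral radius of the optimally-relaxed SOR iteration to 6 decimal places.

ρ_SOR = 0.760305

With n=22, ρ(Jacobi) = cos(π/23) = 0.990686.
√(1 − cos²(π/23)) = sin(π/23) ≈ 0.1361666.
Young: ω* = 2/(1+√(1−ρ_J²)) = 2/(1+0.1361666) = 2/1.1361666 = 1.760305.
ρ_SOR = ω* − 1 ≈ 0.760305.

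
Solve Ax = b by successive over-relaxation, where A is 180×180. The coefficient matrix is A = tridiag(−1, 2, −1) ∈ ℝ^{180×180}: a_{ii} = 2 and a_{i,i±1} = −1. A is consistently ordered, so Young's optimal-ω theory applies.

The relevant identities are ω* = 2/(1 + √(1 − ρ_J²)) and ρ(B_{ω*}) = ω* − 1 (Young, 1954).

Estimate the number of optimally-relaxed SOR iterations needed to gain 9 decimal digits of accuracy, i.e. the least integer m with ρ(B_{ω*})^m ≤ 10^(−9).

m = 597

½·tridiag(1,0,1) at n=180: λ_k = cos(kπ/181); max |λ| at k=1 ⇒ ρ_J = cos(π/181) ≈ 0.9998494.
root = sin(π/181) = 0.0173560  (since 1−cos² = sin²).
So ω* = 2/1.0173560 = 1.9658802 (Young).
ρ_SOR = ω* − 1 = 1.9658802 − 1 = 0.9658802.
9·ln10 = 20.7233; −ln(0.9658802) = 0.0347155; m = ⌈20.7233/0.0347155⌉ = ⌈596.947⌉ = 597.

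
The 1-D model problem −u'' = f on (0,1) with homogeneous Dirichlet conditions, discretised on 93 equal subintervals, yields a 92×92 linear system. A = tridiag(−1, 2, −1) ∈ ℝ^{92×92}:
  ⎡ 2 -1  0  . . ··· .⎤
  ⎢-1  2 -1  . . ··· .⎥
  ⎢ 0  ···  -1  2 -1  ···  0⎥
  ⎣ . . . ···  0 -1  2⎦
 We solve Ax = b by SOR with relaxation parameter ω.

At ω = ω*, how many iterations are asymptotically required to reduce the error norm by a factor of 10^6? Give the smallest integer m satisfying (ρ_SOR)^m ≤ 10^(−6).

½·tridiag(1,0,1) at n=92: λ_k = cos(kπ/93); max |λ| at k=1 ⇒ ρ_J = cos(π/93) ≈ 0.9994295.
√(1−ρ_J²) simplifies to sin(π/93) = 0.0337741.
Young: ω* = 2/(1+√(1−ρ_J²)) = 2/(1+0.0337741) = 2/1.0337741 = 1.9346586.
ρ_SOR = ω* − 1 = 1.9346586 − 1 = 0.9346586.
For 6 digits: m = 6·ln10 / (−ln 0.9346586) = 13.8155/0.067574 = 204.450; round up → m = 205.

m = 205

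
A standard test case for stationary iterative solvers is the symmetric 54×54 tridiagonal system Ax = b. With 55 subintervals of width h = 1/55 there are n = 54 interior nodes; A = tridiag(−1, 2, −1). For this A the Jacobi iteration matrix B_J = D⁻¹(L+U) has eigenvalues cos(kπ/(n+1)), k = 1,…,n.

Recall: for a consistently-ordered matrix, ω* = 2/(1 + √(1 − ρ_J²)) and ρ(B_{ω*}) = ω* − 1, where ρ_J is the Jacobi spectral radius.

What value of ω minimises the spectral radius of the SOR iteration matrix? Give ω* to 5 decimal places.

½·tridiag(1,0,1) at n=54: λ_k = cos(kπ/55); max |λ| at k=1 ⇒ ρ_J = cos(π/55) ≈ 0.99837.
√(1−ρ_J²) = |sin(π/55)| = 0.057089
ω* = 2 / (1 + 0.057089) = 2 / 1.057089 ≈ 1.89199.
ρ_SOR = ω* − 1 = 1.89199 − 1 = 0.89199.

ω* = 1.89199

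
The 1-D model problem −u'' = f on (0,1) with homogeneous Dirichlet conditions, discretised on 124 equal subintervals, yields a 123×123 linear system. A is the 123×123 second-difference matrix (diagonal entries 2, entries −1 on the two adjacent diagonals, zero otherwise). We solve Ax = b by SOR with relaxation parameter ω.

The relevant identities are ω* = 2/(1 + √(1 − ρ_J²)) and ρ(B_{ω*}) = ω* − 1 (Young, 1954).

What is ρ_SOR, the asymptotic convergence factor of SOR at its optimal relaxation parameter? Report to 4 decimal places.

½·tridiag(1,0,1) at n=123: λ_k = cos(kπ/124); max |λ| at k=1 ⇒ ρ_J = cos(π/124) ≈ 0.9997.
√(1−ρ_J²) = |sin(π/124)| = 0.02533
Young: ω* = 2/(1+√(1−ρ_J²)) = 2/(1+0.02533) = 2/1.02533 = 1.9506.
and ρ(B_{ω*}) = 1.9506 − 1 = 0.9506.

ρ_SOR = 0.9506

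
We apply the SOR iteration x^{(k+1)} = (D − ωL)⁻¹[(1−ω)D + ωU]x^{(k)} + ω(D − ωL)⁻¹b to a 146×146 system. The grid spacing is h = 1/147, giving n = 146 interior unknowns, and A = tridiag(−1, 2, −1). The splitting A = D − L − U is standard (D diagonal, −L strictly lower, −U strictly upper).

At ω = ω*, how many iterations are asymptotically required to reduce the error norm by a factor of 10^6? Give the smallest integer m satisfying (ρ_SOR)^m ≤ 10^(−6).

n=146: λ(B_J) = 1 − λ(A)/2 = cos(kπ/147); k=1 gives ρ_J = 0.9997716.
√(1−ρ_J²) = |sin(π/147)| = 0.0213698
Young: ω* = 2/(1+√(1−ρ_J²)) = 2/(1+0.0213698) = 2/1.0213698 = 1.9581546.
[ρ_SOR] ω* − 1 = 0.9581546.
6·ln10 = 13.8155; −ln(0.9581546) = 0.0427461; m = ⌈13.8155/0.0427461⌉ = ⌈323.199⌉ = 324.

m = 324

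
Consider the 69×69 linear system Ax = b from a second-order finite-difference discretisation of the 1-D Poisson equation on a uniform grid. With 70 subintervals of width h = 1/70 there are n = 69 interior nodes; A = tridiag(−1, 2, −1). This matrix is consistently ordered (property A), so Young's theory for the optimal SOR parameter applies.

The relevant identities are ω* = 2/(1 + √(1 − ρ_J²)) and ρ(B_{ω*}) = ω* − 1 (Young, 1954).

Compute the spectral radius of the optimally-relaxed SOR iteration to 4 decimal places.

With n=69, ρ(Jacobi) = cos(π/70) = 0.9990.
√(1−ρ_J²) = |sin(π/70)| = 0.04486
[ω*] 2 ÷ (1 + 0.04486) = 2 ÷ 1.04486 = 1.9141.
ρ(B_{ω*}) = ω*−1 = 0.9141

ρ_SOR = 0.9141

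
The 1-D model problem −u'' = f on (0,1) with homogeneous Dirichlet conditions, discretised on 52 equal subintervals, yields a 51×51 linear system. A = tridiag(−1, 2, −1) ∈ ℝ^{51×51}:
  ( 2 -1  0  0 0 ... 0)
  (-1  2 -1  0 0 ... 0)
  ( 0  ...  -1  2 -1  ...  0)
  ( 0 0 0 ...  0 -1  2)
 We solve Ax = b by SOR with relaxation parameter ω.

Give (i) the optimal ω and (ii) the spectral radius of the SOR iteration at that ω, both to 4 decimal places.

ω* = 1.8861, ρ_SOR = 0.8861

With n=51, ρ(Jacobi) = cos(π/52) = 0.9982.
√(1−ρ_J²) = |sin(π/52)| = 0.06038
ω* = 2/(1 + 0.06038) = 2/1.06038 = 1.8861.
ρ_SOR = ω* − 1 ≈ 0.8861.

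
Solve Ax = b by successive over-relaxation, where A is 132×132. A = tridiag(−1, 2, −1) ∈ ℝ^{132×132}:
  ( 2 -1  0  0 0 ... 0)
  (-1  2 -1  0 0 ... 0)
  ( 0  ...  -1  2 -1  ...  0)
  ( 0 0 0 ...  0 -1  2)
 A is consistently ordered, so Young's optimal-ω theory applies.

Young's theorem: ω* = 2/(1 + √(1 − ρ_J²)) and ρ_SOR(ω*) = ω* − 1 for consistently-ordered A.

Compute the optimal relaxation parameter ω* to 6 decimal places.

ρ_J = max_k |cos(kπ/133)| = cos(π/133) = 0.999721
√(1−ρ_J²) = |sin(π/133)| = 0.0236188
Then 2/(1+√(1−ρ_J²)) = 2/(1+0.0236188); ω* = 2/1.0236188 = 1.953852.
and ρ(B_{ω*}) = 1.953852 − 1 = 0.953852.

ω* = 1.953852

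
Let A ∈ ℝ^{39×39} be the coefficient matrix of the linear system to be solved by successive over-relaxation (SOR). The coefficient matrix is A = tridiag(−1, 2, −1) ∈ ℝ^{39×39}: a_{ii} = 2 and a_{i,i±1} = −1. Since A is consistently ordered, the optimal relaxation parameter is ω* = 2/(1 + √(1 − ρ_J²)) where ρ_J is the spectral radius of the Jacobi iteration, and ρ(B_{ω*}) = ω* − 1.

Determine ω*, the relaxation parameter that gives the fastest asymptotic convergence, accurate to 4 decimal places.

ω* = 1.8545

n=39: λ(B_J) = 1 − λ(A)/2 = cos(kπ/40); k=1 gives ρ_J = 0.9969.
√(1−ρ_J²) = |sin(π/40)| = 0.07846
ω* = 2 / (1 + 0.07846) = 2 / 1.07846 ≈ 1.8545.
ρ(B_{ω*}) = ω*−1 = 0.8545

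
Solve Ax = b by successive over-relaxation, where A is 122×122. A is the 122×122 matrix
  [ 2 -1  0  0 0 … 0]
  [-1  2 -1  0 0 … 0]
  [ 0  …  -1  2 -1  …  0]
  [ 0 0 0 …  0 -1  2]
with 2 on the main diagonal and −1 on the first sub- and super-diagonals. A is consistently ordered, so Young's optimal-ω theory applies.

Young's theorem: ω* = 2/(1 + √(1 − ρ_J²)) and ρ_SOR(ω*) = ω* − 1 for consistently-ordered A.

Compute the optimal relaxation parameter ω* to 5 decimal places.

ω* = 1.95019

[ρ_J] n=122: ρ(B_J) = cos(π/(n+1)) = cos(π/123) = 0.99967.
√(1−ρ_J²) simplifies to sin(π/123) = 0.025539.
Young: ω* = 2/(1+√(1−ρ_J²)) = 2/(1+0.025539) = 2/1.025539 = 1.95019.
ρ_SOR = ω* − 1 ≈ 0.95019.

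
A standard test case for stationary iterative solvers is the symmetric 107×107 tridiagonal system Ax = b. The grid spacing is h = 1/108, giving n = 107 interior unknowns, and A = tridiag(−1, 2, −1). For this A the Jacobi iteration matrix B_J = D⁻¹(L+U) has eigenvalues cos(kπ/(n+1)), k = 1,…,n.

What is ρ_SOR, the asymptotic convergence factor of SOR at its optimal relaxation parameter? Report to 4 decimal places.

ρ_SOR = 0.9435

½·tridiag(1,0,1) at n=107: λ_k = cos(kπ/108); max |λ| at k=1 ⇒ ρ_J = cos(π/108) ≈ 0.9996.
root = sin(π/108) = 0.02908  (since 1−cos² = sin²).
Young: ω* = 2/(1+√(1−ρ_J²)) = 2/(1+0.02908) = 2/1.02908 = 1.9435.
At ω = 1.9435 every |λ(B_ω)| = ω−1, so ρ_SOR = 0.9435.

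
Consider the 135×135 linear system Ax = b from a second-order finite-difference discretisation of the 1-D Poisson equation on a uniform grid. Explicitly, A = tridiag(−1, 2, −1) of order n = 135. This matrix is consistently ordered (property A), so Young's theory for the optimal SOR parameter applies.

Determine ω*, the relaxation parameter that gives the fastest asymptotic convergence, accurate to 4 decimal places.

ω* = 1.9548

½·tridiag(1,0,1) at n=135: λ_k = cos(kπ/136); max |λ| at k=1 ⇒ ρ_J = cos(π/136) ≈ 0.9997.
1 − cos²(π/136) = sin²(π/136) ⇒ √(1−ρ_J²) = sin(π/136) = 0.02310.
ω* = 2/(1+0.02310) = 1.9548
ρ_SOR = ω* − 1 = 1.9548 − 1 = 0.9548.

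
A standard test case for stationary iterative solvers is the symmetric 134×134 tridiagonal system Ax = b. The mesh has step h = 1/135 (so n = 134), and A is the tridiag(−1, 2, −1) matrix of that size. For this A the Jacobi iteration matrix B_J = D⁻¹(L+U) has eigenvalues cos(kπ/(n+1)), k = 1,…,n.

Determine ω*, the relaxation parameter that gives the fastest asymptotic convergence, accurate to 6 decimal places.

ω* = 1.954520

With n=134, ρ(Jacobi) = cos(π/135) = 0.999729.
1 − cos²(π/135) = sin²(π/135) ⇒ √(1−ρ_J²) = sin(π/135) = 0.0232690.
So ω* = 2/1.0232690 = 1.954520 (Young).
Hence ρ(B_{ω*}) = 1.954520 − 1 = 0.954520.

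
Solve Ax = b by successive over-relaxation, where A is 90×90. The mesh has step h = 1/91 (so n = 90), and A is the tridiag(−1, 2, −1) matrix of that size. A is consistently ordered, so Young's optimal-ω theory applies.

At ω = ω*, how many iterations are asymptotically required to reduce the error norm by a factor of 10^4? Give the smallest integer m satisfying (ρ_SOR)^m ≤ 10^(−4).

m = 134

ρ_J = max_k |cos(kπ/91)| = cos(π/91) = 0.9994041
root = sin(π/91) = 0.0345161  (since 1−cos² = sin²).
ω* = 2/(1+0.0345161) = 1.9332710
At ω = 1.9332710 every |λ(B_ω)| = ω−1, so ρ_SOR = 0.9332710.
For 4 digits: m = 4·ln10 / (−ln 0.9332710) = 9.21034/0.0690597 = 133.368; round up → m = 134.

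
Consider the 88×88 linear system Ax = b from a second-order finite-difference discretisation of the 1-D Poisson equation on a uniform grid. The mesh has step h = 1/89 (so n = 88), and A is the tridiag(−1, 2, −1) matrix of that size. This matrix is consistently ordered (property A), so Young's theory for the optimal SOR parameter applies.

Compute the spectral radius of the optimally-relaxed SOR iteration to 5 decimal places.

ρ_SOR = 0.93182

spectrum of D⁻¹(L+U) = {cos(kπ/89) : 1≤k≤88}; ρ_J = cos(π/89) = 0.99938.
root = sin(π/89) = 0.035291  (since 1−cos² = sin²).
ω* = 2/(1 + 0.035291) = 2/1.035291 = 1.93182.
and ρ(B_{ω*}) = 1.93182 − 1 = 0.93182.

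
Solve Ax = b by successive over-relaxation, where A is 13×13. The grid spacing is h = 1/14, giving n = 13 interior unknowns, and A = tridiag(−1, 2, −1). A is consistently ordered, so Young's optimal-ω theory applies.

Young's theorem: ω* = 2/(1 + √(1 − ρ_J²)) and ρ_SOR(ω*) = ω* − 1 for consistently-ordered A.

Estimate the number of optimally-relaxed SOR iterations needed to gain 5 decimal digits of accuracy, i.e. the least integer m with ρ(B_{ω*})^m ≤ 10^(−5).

m = 26

n=13: λ(B_J) = 1 − λ(A)/2 = cos(kπ/14); k=1 gives ρ_J = 0.9749279.
√(1 − cos²(π/14)) = sin(π/14) ≈ 0.2225209.
ω* = 2 / (1 + 0.2225209) = 2 / 1.2225209 ≈ 1.6359639.
ρ_SOR = ω* − 1 ≈ 0.6359639.
For 5 digits: m = 5·ln10 / (−ln 0.6359639) = 11.5129/0.452613 = 25.437; round up → m = 26.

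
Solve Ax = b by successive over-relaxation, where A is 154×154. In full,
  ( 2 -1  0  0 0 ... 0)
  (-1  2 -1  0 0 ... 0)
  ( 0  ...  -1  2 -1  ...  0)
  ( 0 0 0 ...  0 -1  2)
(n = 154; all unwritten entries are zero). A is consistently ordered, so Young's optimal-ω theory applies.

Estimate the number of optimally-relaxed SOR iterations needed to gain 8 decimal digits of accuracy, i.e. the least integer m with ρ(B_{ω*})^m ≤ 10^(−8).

[ρ_J] n=154: ρ(B_J) = cos(π/(n+1)) = cos(π/155) = 0.9997946.
root = sin(π/155) = 0.0202670  (since 1−cos² = sin²).
Young: ω* = 2/(1+√(1−ρ_J²)) = 2/(1+0.0202670) = 2/1.0202670 = 1.9602712.
ρ_SOR = ω* − 1 = 1.9602712 − 1 = 0.9602712.
For 8 digits: m = 8·ln10 / (−ln 0.9602712) = 18.4207/0.0405395 = 454.389; round up → m = 455.

m = 455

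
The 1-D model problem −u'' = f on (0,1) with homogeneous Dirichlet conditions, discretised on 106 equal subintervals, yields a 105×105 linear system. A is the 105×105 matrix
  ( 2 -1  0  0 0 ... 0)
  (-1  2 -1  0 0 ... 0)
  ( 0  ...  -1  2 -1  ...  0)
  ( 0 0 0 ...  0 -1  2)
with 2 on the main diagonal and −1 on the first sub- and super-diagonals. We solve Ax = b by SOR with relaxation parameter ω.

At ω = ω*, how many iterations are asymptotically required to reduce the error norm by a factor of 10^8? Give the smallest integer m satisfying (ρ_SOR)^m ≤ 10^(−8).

m = 311

ρ_J = max_k |cos(kπ/106)| = cos(π/106) = 0.9995608
root = sin(π/106) = 0.0296333  (since 1−cos² = sin²).
Young: ω* = 2/(1+√(1−ρ_J²)) = 2/(1+0.0296333) = 2/1.0296333 = 1.9424391.
At ω = 1.9424391 every |λ(B_ω)| = ω−1, so ρ_SOR = 0.9424391.
For 8 digits: m = 8·ln10 / (−ln 0.9424391) = 18.4207/0.059284 = 310.720; round up → m = 311.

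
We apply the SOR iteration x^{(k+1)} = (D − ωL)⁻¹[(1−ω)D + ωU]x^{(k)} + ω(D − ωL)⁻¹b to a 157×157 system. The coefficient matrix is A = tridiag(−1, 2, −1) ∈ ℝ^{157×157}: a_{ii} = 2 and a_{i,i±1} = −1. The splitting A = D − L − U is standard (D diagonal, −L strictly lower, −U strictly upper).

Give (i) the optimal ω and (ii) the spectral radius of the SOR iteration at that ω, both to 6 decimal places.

ω* = 1.961011, ρ_SOR = 0.961011

½·tridiag(1,0,1) at n=157: λ_k = cos(kπ/158); max |λ| at k=1 ⇒ ρ_J = cos(π/158) ≈ 0.999802.
√(1 − cos²(π/158)) = sin(π/158) ≈ 0.0198822.
[ω*] 2 ÷ (1 + 0.0198822) = 2 ÷ 1.0198822 = 1.961011.
ρ(B_{ω*}) = ω*−1 = 0.961011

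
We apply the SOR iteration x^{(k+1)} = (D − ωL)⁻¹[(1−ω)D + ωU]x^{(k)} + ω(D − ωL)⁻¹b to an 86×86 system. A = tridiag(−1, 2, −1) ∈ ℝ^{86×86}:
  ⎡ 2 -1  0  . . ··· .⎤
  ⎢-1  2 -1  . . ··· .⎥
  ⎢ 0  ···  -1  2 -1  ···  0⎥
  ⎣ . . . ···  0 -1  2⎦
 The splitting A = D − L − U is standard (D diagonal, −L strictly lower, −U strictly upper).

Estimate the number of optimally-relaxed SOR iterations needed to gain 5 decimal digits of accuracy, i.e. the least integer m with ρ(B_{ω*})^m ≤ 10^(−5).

½·tridiag(1,0,1) at n=86: λ_k = cos(kπ/87); max |λ| at k=1 ⇒ ρ_J = cos(π/87) ≈ 0.9993481.
√(1 − cos²(π/87)) = sin(π/87) ≈ 0.0361024.
ω* = 2/(1 + 0.0361024) = 2/1.0361024 = 1.9303111.
and ρ(B_{ω*}) = 1.9303111 − 1 = 0.9303111.
m ≥ 5·ln10 / (−ln 0.9303111) = 159.379; smallest integer m = 160.

m = 160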